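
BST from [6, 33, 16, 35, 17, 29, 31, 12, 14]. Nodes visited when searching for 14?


BST root = 6
Search for 14: compare at each node
Path: [6, 33, 16, 12, 14]


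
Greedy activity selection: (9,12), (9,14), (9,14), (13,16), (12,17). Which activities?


Greedy: pick earliest-ending, then skip overlaps.
Selected (2 activities): [(9, 12), (13, 16)]


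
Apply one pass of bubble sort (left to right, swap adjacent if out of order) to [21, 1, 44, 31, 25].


After one pass: [1, 21, 31, 25, 44]


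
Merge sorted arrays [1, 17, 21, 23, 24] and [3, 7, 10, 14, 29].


Compare heads, take smaller each step.
Merged: [1, 3, 7, 10, 14, 17, 21, 23, 24, 29]


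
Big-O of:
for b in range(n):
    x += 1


Per nesting level: O(n) = O(n)
Complexity: O(n)


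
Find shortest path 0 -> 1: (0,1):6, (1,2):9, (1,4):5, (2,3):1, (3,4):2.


Dijkstra from 0:
Distances: {0: 0, 1: 6, 2: 14, 3: 13, 4: 11}
Shortest distance to 1 = 6, path = [0, 1]


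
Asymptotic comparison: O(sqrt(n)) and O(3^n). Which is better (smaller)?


sublinear grows slower than exponential (base 3)
O(sqrt(n)) is asymptotically smaller; O(3^n) grows faster


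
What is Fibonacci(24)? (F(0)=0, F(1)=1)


F(n)=F(n-1)+F(n-2)
...F(22)=17711, F(23)=28657, F(24)=46368


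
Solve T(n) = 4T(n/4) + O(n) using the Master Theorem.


a=4, b=4, c=1. log_4(4)=1 = c=1. Case 2: O(n^c log n) = O(n log n)
Complexity: O(n log n)


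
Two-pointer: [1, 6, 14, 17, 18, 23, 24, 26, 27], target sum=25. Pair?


Two pointers: lo=0, hi=8
Found pair: (1, 24) summing to 25


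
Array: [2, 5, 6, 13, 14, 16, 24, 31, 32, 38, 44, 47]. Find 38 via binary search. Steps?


Search for 38:
[0,11] mid=5 arr[5]=16
[6,11] mid=8 arr[8]=32
[9,11] mid=10 arr[10]=44
[9,9] mid=9 arr[9]=38
Total: 4 comparisons


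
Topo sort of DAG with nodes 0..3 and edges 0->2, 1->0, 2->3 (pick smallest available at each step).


Kahn's algorithm, process smallest node first
Order: [1, 0, 2, 3]


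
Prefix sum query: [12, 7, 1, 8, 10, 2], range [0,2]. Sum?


Prefix sums: [0, 12, 19, 20, 28, 38, 40]
Sum[0..2] = prefix[3] - prefix[0] = 20 - 0 = 20


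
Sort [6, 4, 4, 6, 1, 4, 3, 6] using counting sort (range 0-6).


Count array: [0, 1, 0, 1, 3, 0, 3]
Reconstruct: [1, 3, 4, 4, 4, 6, 6, 6]


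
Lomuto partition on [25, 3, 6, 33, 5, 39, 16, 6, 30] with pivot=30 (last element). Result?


Elements <= 30 go left of pivot.
Result: [25, 3, 6, 5, 16, 6, 30, 39, 33], pivot at index 6


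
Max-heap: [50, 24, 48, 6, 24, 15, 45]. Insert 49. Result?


Append 49: [50, 24, 48, 6, 24, 15, 45, 49]
Bubble up: swap idx 7(49) with idx 3(6); swap idx 3(49) with idx 1(24)
Result: [50, 49, 48, 24, 24, 15, 45, 6]


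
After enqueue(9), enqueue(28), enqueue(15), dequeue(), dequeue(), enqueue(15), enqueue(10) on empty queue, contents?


enqueue(9) -> [9]
enqueue(28) -> [9, 28]
enqueue(15) -> [9, 28, 15]
dequeue() returns 9 -> [28, 15]
dequeue() returns 28 -> [15]
enqueue(15) -> [15, 15]
enqueue(10) -> [15, 15, 10]
Final queue (front to back): [15, 15, 10]


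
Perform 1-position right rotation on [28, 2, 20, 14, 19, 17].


Right rotate by 1: [17, 28, 2, 20, 14, 19]


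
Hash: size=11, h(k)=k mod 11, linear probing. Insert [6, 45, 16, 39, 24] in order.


Insertions: 6->slot 6; 45->slot 1; 16->slot 5; 39->slot 7; 24->slot 2
Table: [None, 45, 24, None, None, 16, 6, 39, None, None, None]


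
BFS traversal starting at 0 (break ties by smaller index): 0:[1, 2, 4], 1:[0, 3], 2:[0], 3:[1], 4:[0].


BFS queue: start with [0]
Visit order: [0, 1, 2, 4, 3]


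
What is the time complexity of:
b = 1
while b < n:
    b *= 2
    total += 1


Per nesting level: O(log n) = O(log n)
Complexity: O(log n)


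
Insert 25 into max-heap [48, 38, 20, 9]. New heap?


Append 25: [48, 38, 20, 9, 25]
Bubble up: no swaps needed
Result: [48, 38, 20, 9, 25]


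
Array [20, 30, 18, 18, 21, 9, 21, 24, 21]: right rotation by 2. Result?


Right rotate by 2: [24, 21, 20, 30, 18, 18, 21, 9, 21]


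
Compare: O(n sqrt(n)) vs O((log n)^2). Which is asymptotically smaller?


polylogarithmic grows slower than n^1.5
O((log n)^2) is asymptotically smaller; O(n sqrt(n)) grows faster


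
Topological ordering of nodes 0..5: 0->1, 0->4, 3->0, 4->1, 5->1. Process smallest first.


Kahn's algorithm, process smallest node first
Order: [2, 3, 0, 4, 5, 1]


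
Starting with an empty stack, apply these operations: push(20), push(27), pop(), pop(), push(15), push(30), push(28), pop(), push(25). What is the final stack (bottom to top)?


push(20) -> [20]
push(27) -> [20, 27]
pop() returns 27 -> [20]
pop() returns 20 -> []
push(15) -> [15]
push(30) -> [15, 30]
push(28) -> [15, 30, 28]
pop() returns 28 -> [15, 30]
push(25) -> [15, 30, 25]
Final stack (bottom to top): [15, 30, 25]


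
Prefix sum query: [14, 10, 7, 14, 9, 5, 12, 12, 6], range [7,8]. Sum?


Prefix sums: [0, 14, 24, 31, 45, 54, 59, 71, 83, 89]
Sum[7..8] = prefix[9] - prefix[7] = 89 - 71 = 18


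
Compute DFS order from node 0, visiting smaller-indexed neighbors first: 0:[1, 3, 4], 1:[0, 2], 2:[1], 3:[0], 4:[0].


DFS stack-based: start with [0]
Visit order: [0, 1, 2, 3, 4]


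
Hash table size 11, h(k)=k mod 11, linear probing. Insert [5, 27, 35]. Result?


Insertions: 5->slot 5; 27->slot 6; 35->slot 2
Table: [None, None, 35, None, None, 5, 27, None, None, None, None]


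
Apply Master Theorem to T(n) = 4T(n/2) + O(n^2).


a=4, b=2, c=2. log_2(4)=2 = c=2. Case 2: O(n^c log n) = O(n^2 log n)
Complexity: O(n^2 log n)


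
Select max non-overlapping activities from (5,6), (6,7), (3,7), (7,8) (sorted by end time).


Greedy: pick earliest-ending, then skip overlaps.
Selected (3 activities): [(5, 6), (6, 7), (7, 8)]


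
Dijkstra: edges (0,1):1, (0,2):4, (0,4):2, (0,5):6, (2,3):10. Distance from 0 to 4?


Dijkstra from 0:
Distances: {0: 0, 1: 1, 2: 4, 3: 14, 4: 2, 5: 6}
Shortest distance to 4 = 2, path = [0, 4]


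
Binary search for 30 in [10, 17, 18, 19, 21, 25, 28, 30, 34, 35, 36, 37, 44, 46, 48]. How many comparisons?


Search for 30:
[0,14] mid=7 arr[7]=30
Total: 1 comparisons


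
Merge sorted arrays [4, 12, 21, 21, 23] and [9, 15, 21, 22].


Compare heads, take smaller each step.
Merged: [4, 9, 12, 15, 21, 21, 21, 22, 23]


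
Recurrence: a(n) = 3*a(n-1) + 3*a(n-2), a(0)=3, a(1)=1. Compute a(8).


Build bottom-up:
...a(6)=2187, a(7)=8289, a(8)=3*8289+3*2187=31428


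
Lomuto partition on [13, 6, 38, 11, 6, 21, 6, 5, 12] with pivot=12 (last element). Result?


Elements <= 12 go left of pivot.
Result: [6, 11, 6, 6, 5, 12, 13, 38, 21], pivot at index 5


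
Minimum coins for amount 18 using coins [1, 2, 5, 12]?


dp[0]=0; dp[i]=1+min(dp[i-c] for c in coins)
...dp[13]=2, dp[14]=2, dp[15]=3, dp[16]=3, dp[17]=2, dp[18]=3
Minimum coins for 18 = 3


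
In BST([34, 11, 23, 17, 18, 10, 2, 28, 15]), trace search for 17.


BST root = 34
Search for 17: compare at each node
Path: [34, 11, 23, 17]


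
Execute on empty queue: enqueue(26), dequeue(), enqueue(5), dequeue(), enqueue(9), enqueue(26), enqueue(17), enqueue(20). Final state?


enqueue(26) -> [26]
dequeue() returns 26 -> []
enqueue(5) -> [5]
dequeue() returns 5 -> []
enqueue(9) -> [9]
enqueue(26) -> [9, 26]
enqueue(17) -> [9, 26, 17]
enqueue(20) -> [9, 26, 17, 20]
Final queue (front to back): [9, 26, 17, 20]


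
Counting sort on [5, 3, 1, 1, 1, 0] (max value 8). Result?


Count array: [1, 3, 0, 1, 0, 1, 0, 0, 0]
Reconstruct: [0, 1, 1, 1, 3, 5]


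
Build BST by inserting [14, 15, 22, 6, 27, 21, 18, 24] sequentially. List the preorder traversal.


Root = 14; build tree by BST insertion.
Preorder traversal: [14, 6, 15, 22, 21, 18, 27, 24]


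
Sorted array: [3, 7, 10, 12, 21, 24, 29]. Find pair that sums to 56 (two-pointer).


Two pointers: lo=0, hi=6
No pair sums to 56


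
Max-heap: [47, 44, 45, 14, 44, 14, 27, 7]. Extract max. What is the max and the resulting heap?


Max = 47
Replace root with last, heapify down
Resulting heap: [45, 44, 27, 14, 44, 14, 7]


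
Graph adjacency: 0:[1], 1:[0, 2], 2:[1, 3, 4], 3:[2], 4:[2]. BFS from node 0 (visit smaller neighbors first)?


BFS queue: start with [0]
Visit order: [0, 1, 2, 3, 4]


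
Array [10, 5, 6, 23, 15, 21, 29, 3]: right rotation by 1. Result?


Right rotate by 1: [3, 10, 5, 6, 23, 15, 21, 29]


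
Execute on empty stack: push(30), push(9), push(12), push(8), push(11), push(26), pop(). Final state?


push(30) -> [30]
push(9) -> [30, 9]
push(12) -> [30, 9, 12]
push(8) -> [30, 9, 12, 8]
push(11) -> [30, 9, 12, 8, 11]
push(26) -> [30, 9, 12, 8, 11, 26]
pop() returns 26 -> [30, 9, 12, 8, 11]
Final stack (bottom to top): [30, 9, 12, 8, 11]


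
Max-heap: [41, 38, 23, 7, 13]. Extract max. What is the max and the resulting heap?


Max = 41
Replace root with last, heapify down
Resulting heap: [38, 13, 23, 7]


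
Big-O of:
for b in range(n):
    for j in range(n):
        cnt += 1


Per nesting level: O(n) * O(n) = O(n^2)
Complexity: O(n^2)


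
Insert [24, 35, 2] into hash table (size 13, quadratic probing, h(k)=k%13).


Insertions: 24->slot 11; 35->slot 9; 2->slot 2
Table: [None, None, 2, None, None, None, None, None, None, 35, None, 24, None]


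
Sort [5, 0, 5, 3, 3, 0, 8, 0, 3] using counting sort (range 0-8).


Count array: [3, 0, 0, 3, 0, 2, 0, 0, 1]
Reconstruct: [0, 0, 0, 3, 3, 3, 5, 5, 8]


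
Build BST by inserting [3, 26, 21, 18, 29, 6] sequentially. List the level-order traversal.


Root = 3; build tree by BST insertion.
Level-Order traversal: [3, 26, 21, 29, 18, 6]


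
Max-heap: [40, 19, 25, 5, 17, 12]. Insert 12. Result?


Append 12: [40, 19, 25, 5, 17, 12, 12]
Bubble up: no swaps needed
Result: [40, 19, 25, 5, 17, 12, 12]


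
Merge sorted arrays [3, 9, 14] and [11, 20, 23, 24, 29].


Compare heads, take smaller each step.
Merged: [3, 9, 11, 14, 20, 23, 24, 29]


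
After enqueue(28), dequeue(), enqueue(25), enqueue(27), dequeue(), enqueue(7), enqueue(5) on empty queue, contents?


enqueue(28) -> [28]
dequeue() returns 28 -> []
enqueue(25) -> [25]
enqueue(27) -> [25, 27]
dequeue() returns 25 -> [27]
enqueue(7) -> [27, 7]
enqueue(5) -> [27, 7, 5]
Final queue (front to back): [27, 7, 5]


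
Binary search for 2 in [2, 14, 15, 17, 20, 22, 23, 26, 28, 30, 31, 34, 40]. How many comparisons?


Search for 2:
[0,12] mid=6 arr[6]=23
[0,5] mid=2 arr[2]=15
[0,1] mid=0 arr[0]=2
Total: 3 comparisons


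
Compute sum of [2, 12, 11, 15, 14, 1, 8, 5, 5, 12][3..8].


Prefix sums: [0, 2, 14, 25, 40, 54, 55, 63, 68, 73, 85]
Sum[3..8] = prefix[9] - prefix[3] = 73 - 25 = 48


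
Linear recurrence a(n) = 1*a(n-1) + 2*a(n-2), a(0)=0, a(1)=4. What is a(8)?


Build bottom-up:
...a(6)=84, a(7)=172, a(8)=1*172+2*84=340


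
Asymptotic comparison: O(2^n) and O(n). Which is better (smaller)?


linear grows slower than exponential
O(n) is asymptotically smaller; O(2^n) grows faster


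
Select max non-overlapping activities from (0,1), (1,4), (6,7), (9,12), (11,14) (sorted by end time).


Greedy: pick earliest-ending, then skip overlaps.
Selected (4 activities): [(0, 1), (1, 4), (6, 7), (9, 12)]


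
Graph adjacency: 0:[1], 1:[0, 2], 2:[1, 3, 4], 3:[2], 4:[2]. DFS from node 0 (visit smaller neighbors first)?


DFS stack-based: start with [0]
Visit order: [0, 1, 2, 3, 4]


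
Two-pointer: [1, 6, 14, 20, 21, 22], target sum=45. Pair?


Two pointers: lo=0, hi=5
No pair sums to 45


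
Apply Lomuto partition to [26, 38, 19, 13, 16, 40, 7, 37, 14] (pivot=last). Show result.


Elements <= 14 go left of pivot.
Result: [13, 7, 14, 26, 16, 40, 38, 37, 19], pivot at index 2


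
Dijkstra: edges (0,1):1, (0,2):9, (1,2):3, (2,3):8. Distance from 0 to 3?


Dijkstra from 0:
Distances: {0: 0, 1: 1, 2: 4, 3: 12}
Shortest distance to 3 = 12, path = [0, 1, 2, 3]


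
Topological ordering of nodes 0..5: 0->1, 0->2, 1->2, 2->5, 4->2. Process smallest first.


Kahn's algorithm, process smallest node first
Order: [0, 1, 3, 4, 2, 5]


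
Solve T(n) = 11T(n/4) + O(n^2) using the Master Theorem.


a=11, b=4, c=2. log_4(11)=1.730 < c=2. Case 3: O(n^c) = O(n^2)
Complexity: O(n^2)


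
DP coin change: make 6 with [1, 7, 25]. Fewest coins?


dp[0]=0; dp[i]=1+min(dp[i-c] for c in coins)
...dp[1]=1, dp[2]=2, dp[3]=3, dp[4]=4, dp[5]=5, dp[6]=6
Minimum coins for 6 = 6


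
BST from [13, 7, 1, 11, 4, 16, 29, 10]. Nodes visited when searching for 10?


BST root = 13
Search for 10: compare at each node
Path: [13, 7, 11, 10]


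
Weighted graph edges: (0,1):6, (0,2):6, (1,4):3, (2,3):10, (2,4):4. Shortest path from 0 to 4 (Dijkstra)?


Dijkstra from 0:
Distances: {0: 0, 1: 6, 2: 6, 3: 16, 4: 9}
Shortest distance to 4 = 9, path = [0, 1, 4]


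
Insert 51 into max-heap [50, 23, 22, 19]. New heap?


Append 51: [50, 23, 22, 19, 51]
Bubble up: swap idx 4(51) with idx 1(23); swap idx 1(51) with idx 0(50)
Result: [51, 50, 22, 19, 23]


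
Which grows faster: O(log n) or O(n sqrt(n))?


logarithmic grows slower than n^1.5
O(log n) is asymptotically smaller; O(n sqrt(n)) grows faster


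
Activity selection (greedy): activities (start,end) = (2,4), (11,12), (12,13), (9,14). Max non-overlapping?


Greedy: pick earliest-ending, then skip overlaps.
Selected (3 activities): [(2, 4), (11, 12), (12, 13)]


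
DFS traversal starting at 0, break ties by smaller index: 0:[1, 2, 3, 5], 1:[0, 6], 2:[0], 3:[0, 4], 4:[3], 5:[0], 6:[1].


DFS stack-based: start with [0]
Visit order: [0, 1, 6, 2, 3, 4, 5]


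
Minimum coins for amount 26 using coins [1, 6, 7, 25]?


dp[0]=0; dp[i]=1+min(dp[i-c] for c in coins)
...dp[21]=3, dp[22]=4, dp[23]=5, dp[24]=4, dp[25]=1, dp[26]=2
Minimum coins for 26 = 2


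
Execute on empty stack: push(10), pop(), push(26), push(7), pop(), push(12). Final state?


push(10) -> [10]
pop() returns 10 -> []
push(26) -> [26]
push(7) -> [26, 7]
pop() returns 7 -> [26]
push(12) -> [26, 12]
Final stack (bottom to top): [26, 12]


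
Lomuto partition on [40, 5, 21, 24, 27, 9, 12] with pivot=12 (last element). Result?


Elements <= 12 go left of pivot.
Result: [5, 9, 12, 24, 27, 40, 21], pivot at index 2


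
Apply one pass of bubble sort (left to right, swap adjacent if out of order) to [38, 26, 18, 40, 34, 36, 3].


After one pass: [26, 18, 38, 34, 36, 3, 40]


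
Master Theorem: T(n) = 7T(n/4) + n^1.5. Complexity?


a=7, b=4, c=1.5. log_4(7)=1.404 < c=1.5. Case 3: O(n^c) = O(n^1.500)
Complexity: O(n^1.500)


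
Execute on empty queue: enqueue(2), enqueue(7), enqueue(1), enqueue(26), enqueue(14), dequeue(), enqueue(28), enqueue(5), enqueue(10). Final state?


enqueue(2) -> [2]
enqueue(7) -> [2, 7]
enqueue(1) -> [2, 7, 1]
enqueue(26) -> [2, 7, 1, 26]
enqueue(14) -> [2, 7, 1, 26, 14]
dequeue() returns 2 -> [7, 1, 26, 14]
enqueue(28) -> [7, 1, 26, 14, 28]
enqueue(5) -> [7, 1, 26, 14, 28, 5]
enqueue(10) -> [7, 1, 26, 14, 28, 5, 10]
Final queue (front to back): [7, 1, 26, 14, 28, 5, 10]


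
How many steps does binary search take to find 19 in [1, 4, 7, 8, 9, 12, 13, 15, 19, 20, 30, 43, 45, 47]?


Search for 19:
[0,13] mid=6 arr[6]=13
[7,13] mid=10 arr[10]=30
[7,9] mid=8 arr[8]=19
Total: 3 comparisons


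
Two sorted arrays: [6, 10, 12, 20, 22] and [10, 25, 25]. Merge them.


Compare heads, take smaller each step.
Merged: [6, 10, 10, 12, 20, 22, 25, 25]


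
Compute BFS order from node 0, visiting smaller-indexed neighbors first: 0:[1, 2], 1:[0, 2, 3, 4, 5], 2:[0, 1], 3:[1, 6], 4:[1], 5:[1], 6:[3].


BFS queue: start with [0]
Visit order: [0, 1, 2, 3, 4, 5, 6]


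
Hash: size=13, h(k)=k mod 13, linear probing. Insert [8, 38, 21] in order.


Insertions: 8->slot 8; 38->slot 12; 21->slot 9
Table: [None, None, None, None, None, None, None, None, 8, 21, None, None, 38]


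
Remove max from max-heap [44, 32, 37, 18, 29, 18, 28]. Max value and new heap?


Max = 44
Replace root with last, heapify down
Resulting heap: [37, 32, 28, 18, 29, 18]


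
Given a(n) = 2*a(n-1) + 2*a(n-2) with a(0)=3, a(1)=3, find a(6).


Build bottom-up:
...a(4)=84, a(5)=228, a(6)=2*228+2*84=624


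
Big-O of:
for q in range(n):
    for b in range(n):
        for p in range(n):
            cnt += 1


Per nesting level: O(n) * O(n) * O(n) = O(n^3)
Complexity: O(n^3)


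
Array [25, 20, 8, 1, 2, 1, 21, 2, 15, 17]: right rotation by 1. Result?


Right rotate by 1: [17, 25, 20, 8, 1, 2, 1, 21, 2, 15]


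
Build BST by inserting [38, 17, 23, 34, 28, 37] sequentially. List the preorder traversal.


Root = 38; build tree by BST insertion.
Preorder traversal: [38, 17, 23, 34, 28, 37]


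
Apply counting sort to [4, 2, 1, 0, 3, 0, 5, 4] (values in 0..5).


Count array: [2, 1, 1, 1, 2, 1]
Reconstruct: [0, 0, 1, 2, 3, 4, 4, 5]


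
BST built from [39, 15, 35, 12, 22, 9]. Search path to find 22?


BST root = 39
Search for 22: compare at each node
Path: [39, 15, 35, 22]


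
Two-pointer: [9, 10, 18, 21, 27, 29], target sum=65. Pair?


Two pointers: lo=0, hi=5
No pair sums to 65


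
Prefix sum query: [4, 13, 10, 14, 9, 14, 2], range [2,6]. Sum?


Prefix sums: [0, 4, 17, 27, 41, 50, 64, 66]
Sum[2..6] = prefix[7] - prefix[2] = 66 - 17 = 49


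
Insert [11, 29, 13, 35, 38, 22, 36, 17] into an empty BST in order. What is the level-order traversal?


Root = 11; build tree by BST insertion.
Level-Order traversal: [11, 29, 13, 35, 22, 38, 17, 36]


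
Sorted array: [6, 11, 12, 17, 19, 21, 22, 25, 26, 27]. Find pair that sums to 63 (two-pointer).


Two pointers: lo=0, hi=9
No pair sums to 63


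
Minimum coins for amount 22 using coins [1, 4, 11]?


dp[0]=0; dp[i]=1+min(dp[i-c] for c in coins)
...dp[17]=4, dp[18]=5, dp[19]=3, dp[20]=4, dp[21]=5, dp[22]=2
Minimum coins for 22 = 2


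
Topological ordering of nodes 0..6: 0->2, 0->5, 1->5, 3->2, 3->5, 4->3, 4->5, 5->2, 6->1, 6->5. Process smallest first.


Kahn's algorithm, process smallest node first
Order: [0, 4, 3, 6, 1, 5, 2]


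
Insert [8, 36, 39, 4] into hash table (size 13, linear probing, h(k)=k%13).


Insertions: 8->slot 8; 36->slot 10; 39->slot 0; 4->slot 4
Table: [39, None, None, None, 4, None, None, None, 8, None, 36, None, None]


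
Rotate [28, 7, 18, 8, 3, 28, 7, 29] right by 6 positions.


Right rotate by 6: [18, 8, 3, 28, 7, 29, 28, 7]


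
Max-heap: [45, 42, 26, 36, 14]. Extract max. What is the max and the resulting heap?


Max = 45
Replace root with last, heapify down
Resulting heap: [42, 36, 26, 14]


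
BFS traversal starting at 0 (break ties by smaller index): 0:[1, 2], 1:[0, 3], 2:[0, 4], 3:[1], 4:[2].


BFS queue: start with [0]
Visit order: [0, 1, 2, 3, 4]


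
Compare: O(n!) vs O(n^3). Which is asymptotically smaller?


cubic grows slower than factorial
O(n^3) is asymptotically smaller; O(n!) grows faster


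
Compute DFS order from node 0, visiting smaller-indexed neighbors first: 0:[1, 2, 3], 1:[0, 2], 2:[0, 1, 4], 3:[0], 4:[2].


DFS stack-based: start with [0]
Visit order: [0, 1, 2, 4, 3]


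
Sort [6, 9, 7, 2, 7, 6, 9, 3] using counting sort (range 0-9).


Count array: [0, 0, 1, 1, 0, 0, 2, 2, 0, 2]
Reconstruct: [2, 3, 6, 6, 7, 7, 9, 9]


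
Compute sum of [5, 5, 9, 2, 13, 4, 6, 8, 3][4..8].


Prefix sums: [0, 5, 10, 19, 21, 34, 38, 44, 52, 55]
Sum[4..8] = prefix[9] - prefix[4] = 55 - 21 = 34


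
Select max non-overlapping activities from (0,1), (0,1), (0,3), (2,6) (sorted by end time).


Greedy: pick earliest-ending, then skip overlaps.
Selected (2 activities): [(0, 1), (2, 6)]


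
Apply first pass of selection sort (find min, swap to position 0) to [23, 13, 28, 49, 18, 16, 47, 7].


After one pass: [7, 13, 28, 49, 18, 16, 47, 23]


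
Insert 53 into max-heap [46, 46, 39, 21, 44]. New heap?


Append 53: [46, 46, 39, 21, 44, 53]
Bubble up: swap idx 5(53) with idx 2(39); swap idx 2(53) with idx 0(46)
Result: [53, 46, 46, 21, 44, 39]


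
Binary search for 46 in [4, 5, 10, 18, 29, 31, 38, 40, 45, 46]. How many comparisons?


Search for 46:
[0,9] mid=4 arr[4]=29
[5,9] mid=7 arr[7]=40
[8,9] mid=8 arr[8]=45
[9,9] mid=9 arr[9]=46
Total: 4 comparisons


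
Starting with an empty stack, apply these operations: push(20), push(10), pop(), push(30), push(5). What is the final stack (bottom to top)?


push(20) -> [20]
push(10) -> [20, 10]
pop() returns 10 -> [20]
push(30) -> [20, 30]
push(5) -> [20, 30, 5]
Final stack (bottom to top): [20, 30, 5]


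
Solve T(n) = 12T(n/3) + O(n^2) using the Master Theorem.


a=12, b=3, c=2. log_3(12)=2.262 > c=2. Case 1: O(n^log_b(a)) = O(n^2.262)
Complexity: O(n^2.262)


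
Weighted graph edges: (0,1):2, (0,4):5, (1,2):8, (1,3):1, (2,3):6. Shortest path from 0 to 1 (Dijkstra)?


Dijkstra from 0:
Distances: {0: 0, 1: 2, 2: 9, 3: 3, 4: 5}
Shortest distance to 1 = 2, path = [0, 1]


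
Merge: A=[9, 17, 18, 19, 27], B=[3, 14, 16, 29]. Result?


Compare heads, take smaller each step.
Merged: [3, 9, 14, 16, 17, 18, 19, 27, 29]


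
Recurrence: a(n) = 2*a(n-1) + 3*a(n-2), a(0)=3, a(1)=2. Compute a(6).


Build bottom-up:
...a(4)=103, a(5)=302, a(6)=2*302+3*103=913


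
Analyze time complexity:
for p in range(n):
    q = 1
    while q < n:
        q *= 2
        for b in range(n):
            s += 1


Per nesting level: O(n) * O(log n) * O(n) = O(n^2 log n)
Complexity: O(n^2 log n)


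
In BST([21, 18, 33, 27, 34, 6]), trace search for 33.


BST root = 21
Search for 33: compare at each node
Path: [21, 33]


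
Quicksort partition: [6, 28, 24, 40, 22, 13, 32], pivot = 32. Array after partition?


Elements <= 32 go left of pivot.
Result: [6, 28, 24, 22, 13, 32, 40], pivot at index 5


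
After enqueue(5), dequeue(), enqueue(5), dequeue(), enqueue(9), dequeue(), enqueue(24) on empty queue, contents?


enqueue(5) -> [5]
dequeue() returns 5 -> []
enqueue(5) -> [5]
dequeue() returns 5 -> []
enqueue(9) -> [9]
dequeue() returns 9 -> []
enqueue(24) -> [24]
Final queue (front to back): [24]


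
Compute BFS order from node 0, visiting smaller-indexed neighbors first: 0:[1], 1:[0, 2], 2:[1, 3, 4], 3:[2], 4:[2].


BFS queue: start with [0]
Visit order: [0, 1, 2, 3, 4]


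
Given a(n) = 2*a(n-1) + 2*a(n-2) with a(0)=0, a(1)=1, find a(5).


Build bottom-up:
...a(3)=6, a(4)=16, a(5)=2*16+2*6=44


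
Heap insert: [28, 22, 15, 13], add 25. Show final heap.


Append 25: [28, 22, 15, 13, 25]
Bubble up: swap idx 4(25) with idx 1(22)
Result: [28, 25, 15, 13, 22]


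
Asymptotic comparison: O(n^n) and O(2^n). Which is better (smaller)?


exponential grows slower than n^n
O(2^n) is asymptotically smaller; O(n^n) grows faster


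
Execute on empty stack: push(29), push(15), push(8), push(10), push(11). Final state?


push(29) -> [29]
push(15) -> [29, 15]
push(8) -> [29, 15, 8]
push(10) -> [29, 15, 8, 10]
push(11) -> [29, 15, 8, 10, 11]
Final stack (bottom to top): [29, 15, 8, 10, 11]


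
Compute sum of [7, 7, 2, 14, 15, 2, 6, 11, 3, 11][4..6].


Prefix sums: [0, 7, 14, 16, 30, 45, 47, 53, 64, 67, 78]
Sum[4..6] = prefix[7] - prefix[4] = 53 - 30 = 23


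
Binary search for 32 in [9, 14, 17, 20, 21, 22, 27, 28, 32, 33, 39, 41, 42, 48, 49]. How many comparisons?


Search for 32:
[0,14] mid=7 arr[7]=28
[8,14] mid=11 arr[11]=41
[8,10] mid=9 arr[9]=33
[8,8] mid=8 arr[8]=32
Total: 4 comparisons


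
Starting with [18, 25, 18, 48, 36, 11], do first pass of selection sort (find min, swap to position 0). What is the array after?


After one pass: [11, 25, 18, 48, 36, 18]


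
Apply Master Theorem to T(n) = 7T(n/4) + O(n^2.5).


a=7, b=4, c=2.5. log_4(7)=1.404 < c=2.5. Case 3: O(n^c) = O(n^2.500)
Complexity: O(n^2.500)


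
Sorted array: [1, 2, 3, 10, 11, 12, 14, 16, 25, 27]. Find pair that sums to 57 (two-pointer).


Two pointers: lo=0, hi=9
No pair sums to 57


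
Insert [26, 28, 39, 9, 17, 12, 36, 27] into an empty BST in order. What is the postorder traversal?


Root = 26; build tree by BST insertion.
Postorder traversal: [12, 17, 9, 27, 36, 39, 28, 26]


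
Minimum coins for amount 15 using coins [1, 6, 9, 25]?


dp[0]=0; dp[i]=1+min(dp[i-c] for c in coins)
...dp[10]=2, dp[11]=3, dp[12]=2, dp[13]=3, dp[14]=4, dp[15]=2
Minimum coins for 15 = 2


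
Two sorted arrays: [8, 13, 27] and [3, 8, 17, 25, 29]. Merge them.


Compare heads, take smaller each step.
Merged: [3, 8, 8, 13, 17, 25, 27, 29]


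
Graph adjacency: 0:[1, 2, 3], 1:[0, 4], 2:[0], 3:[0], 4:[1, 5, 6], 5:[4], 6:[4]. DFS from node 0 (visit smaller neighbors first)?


DFS stack-based: start with [0]
Visit order: [0, 1, 4, 5, 6, 2, 3]


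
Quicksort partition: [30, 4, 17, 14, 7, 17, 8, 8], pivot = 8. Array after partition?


Elements <= 8 go left of pivot.
Result: [4, 7, 8, 8, 30, 17, 17, 14], pivot at index 3


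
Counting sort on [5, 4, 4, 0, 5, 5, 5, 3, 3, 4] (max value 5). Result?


Count array: [1, 0, 0, 2, 3, 4]
Reconstruct: [0, 3, 3, 4, 4, 4, 5, 5, 5, 5]


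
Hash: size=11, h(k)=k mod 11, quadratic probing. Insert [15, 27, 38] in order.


Insertions: 15->slot 4; 27->slot 5; 38->slot 6
Table: [None, None, None, None, 15, 27, 38, None, None, None, None]


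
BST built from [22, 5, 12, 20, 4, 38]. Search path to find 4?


BST root = 22
Search for 4: compare at each node
Path: [22, 5, 4]


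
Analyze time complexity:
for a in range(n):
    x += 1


Per nesting level: O(n) = O(n)
Complexity: O(n)


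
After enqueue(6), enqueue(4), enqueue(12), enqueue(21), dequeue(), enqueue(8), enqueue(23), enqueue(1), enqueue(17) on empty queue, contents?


enqueue(6) -> [6]
enqueue(4) -> [6, 4]
enqueue(12) -> [6, 4, 12]
enqueue(21) -> [6, 4, 12, 21]
dequeue() returns 6 -> [4, 12, 21]
enqueue(8) -> [4, 12, 21, 8]
enqueue(23) -> [4, 12, 21, 8, 23]
enqueue(1) -> [4, 12, 21, 8, 23, 1]
enqueue(17) -> [4, 12, 21, 8, 23, 1, 17]
Final queue (front to back): [4, 12, 21, 8, 23, 1, 17]


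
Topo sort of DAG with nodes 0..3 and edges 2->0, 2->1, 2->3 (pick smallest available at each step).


Kahn's algorithm, process smallest node first
Order: [2, 0, 1, 3]


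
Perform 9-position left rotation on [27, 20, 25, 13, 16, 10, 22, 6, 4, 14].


Left rotate by 9: [14, 27, 20, 25, 13, 16, 10, 22, 6, 4]


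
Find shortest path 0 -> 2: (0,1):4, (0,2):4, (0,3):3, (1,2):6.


Dijkstra from 0:
Distances: {0: 0, 1: 4, 2: 4, 3: 3}
Shortest distance to 2 = 4, path = [0, 2]


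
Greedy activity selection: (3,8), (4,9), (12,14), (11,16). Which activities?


Greedy: pick earliest-ending, then skip overlaps.
Selected (2 activities): [(3, 8), (12, 14)]


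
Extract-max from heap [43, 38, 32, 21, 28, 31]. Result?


Max = 43
Replace root with last, heapify down
Resulting heap: [38, 31, 32, 21, 28]


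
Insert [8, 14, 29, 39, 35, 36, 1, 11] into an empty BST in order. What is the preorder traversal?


Root = 8; build tree by BST insertion.
Preorder traversal: [8, 1, 14, 11, 29, 39, 35, 36]


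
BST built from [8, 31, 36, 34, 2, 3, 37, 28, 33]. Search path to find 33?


BST root = 8
Search for 33: compare at each node
Path: [8, 31, 36, 34, 33]


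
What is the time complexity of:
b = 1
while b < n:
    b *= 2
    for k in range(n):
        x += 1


Per nesting level: O(log n) * O(n) = O(n log n)
Complexity: O(n log n)


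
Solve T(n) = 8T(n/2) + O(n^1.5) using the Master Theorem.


a=8, b=2, c=1.5. log_2(8)=3 > c=1.5. Case 1: O(n^log_b(a)) = O(n^3)
Complexity: O(n^3)


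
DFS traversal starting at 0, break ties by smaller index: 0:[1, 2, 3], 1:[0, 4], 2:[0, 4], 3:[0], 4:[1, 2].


DFS stack-based: start with [0]
Visit order: [0, 1, 4, 2, 3]


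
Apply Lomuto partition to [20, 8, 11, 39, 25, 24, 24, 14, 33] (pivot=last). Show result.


Elements <= 33 go left of pivot.
Result: [20, 8, 11, 25, 24, 24, 14, 33, 39], pivot at index 7


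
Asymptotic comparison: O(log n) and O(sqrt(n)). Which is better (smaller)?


logarithmic grows slower than sublinear
O(log n) is asymptotically smaller; O(sqrt(n)) grows faster


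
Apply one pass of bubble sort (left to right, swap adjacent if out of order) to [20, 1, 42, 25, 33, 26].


After one pass: [1, 20, 25, 33, 26, 42]


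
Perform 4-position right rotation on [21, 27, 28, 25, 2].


Right rotate by 4: [27, 28, 25, 2, 21]


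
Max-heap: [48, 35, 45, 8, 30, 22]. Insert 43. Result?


Append 43: [48, 35, 45, 8, 30, 22, 43]
Bubble up: no swaps needed
Result: [48, 35, 45, 8, 30, 22, 43]


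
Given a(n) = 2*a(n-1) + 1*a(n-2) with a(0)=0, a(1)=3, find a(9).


Build bottom-up:
...a(7)=507, a(8)=1224, a(9)=2*1224+1*507=2955


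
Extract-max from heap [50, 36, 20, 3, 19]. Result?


Max = 50
Replace root with last, heapify down
Resulting heap: [36, 19, 20, 3]


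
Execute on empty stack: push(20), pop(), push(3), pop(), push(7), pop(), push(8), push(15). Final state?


push(20) -> [20]
pop() returns 20 -> []
push(3) -> [3]
pop() returns 3 -> []
push(7) -> [7]
pop() returns 7 -> []
push(8) -> [8]
push(15) -> [8, 15]
Final stack (bottom to top): [8, 15]


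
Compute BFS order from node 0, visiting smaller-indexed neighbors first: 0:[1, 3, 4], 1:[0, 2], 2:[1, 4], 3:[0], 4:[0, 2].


BFS queue: start with [0]
Visit order: [0, 1, 3, 4, 2]


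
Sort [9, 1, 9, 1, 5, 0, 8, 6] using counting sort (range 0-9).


Count array: [1, 2, 0, 0, 0, 1, 1, 0, 1, 2]
Reconstruct: [0, 1, 1, 5, 6, 8, 9, 9]


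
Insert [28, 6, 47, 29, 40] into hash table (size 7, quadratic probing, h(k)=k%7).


Insertions: 28->slot 0; 6->slot 6; 47->slot 5; 29->slot 1; 40->slot 2
Table: [28, 29, 40, None, None, 47, 6]


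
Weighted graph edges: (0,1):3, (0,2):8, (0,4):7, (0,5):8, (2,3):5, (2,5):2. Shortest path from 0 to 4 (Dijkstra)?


Dijkstra from 0:
Distances: {0: 0, 1: 3, 2: 8, 3: 13, 4: 7, 5: 8}
Shortest distance to 4 = 7, path = [0, 4]


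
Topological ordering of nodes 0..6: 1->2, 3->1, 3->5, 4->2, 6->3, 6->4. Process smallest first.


Kahn's algorithm, process smallest node first
Order: [0, 6, 3, 1, 4, 2, 5]


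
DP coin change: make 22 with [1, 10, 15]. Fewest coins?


dp[0]=0; dp[i]=1+min(dp[i-c] for c in coins)
...dp[17]=3, dp[18]=4, dp[19]=5, dp[20]=2, dp[21]=3, dp[22]=4
Minimum coins for 22 = 4


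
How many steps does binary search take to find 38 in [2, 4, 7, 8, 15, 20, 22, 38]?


Search for 38:
[0,7] mid=3 arr[3]=8
[4,7] mid=5 arr[5]=20
[6,7] mid=6 arr[6]=22
[7,7] mid=7 arr[7]=38
Total: 4 comparisons


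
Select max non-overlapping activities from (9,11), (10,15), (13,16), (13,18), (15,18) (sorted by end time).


Greedy: pick earliest-ending, then skip overlaps.
Selected (2 activities): [(9, 11), (13, 16)]


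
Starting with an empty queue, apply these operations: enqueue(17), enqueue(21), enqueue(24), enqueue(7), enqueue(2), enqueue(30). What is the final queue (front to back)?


enqueue(17) -> [17]
enqueue(21) -> [17, 21]
enqueue(24) -> [17, 21, 24]
enqueue(7) -> [17, 21, 24, 7]
enqueue(2) -> [17, 21, 24, 7, 2]
enqueue(30) -> [17, 21, 24, 7, 2, 30]
Final queue (front to back): [17, 21, 24, 7, 2, 30]


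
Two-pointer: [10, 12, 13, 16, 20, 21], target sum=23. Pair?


Two pointers: lo=0, hi=5
Found pair: (10, 13) summing to 23


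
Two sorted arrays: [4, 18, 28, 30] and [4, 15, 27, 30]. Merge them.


Compare heads, take smaller each step.
Merged: [4, 4, 15, 18, 27, 28, 30, 30]


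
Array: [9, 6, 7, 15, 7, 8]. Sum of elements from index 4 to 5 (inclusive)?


Prefix sums: [0, 9, 15, 22, 37, 44, 52]
Sum[4..5] = prefix[6] - prefix[4] = 52 - 37 = 15


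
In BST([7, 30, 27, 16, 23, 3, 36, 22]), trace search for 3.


BST root = 7
Search for 3: compare at each node
Path: [7, 3]


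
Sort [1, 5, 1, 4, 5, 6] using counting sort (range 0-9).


Count array: [0, 2, 0, 0, 1, 2, 1, 0, 0, 0]
Reconstruct: [1, 1, 4, 5, 5, 6]


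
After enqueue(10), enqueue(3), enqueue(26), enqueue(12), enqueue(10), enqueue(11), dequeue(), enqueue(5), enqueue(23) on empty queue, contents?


enqueue(10) -> [10]
enqueue(3) -> [10, 3]
enqueue(26) -> [10, 3, 26]
enqueue(12) -> [10, 3, 26, 12]
enqueue(10) -> [10, 3, 26, 12, 10]
enqueue(11) -> [10, 3, 26, 12, 10, 11]
dequeue() returns 10 -> [3, 26, 12, 10, 11]
enqueue(5) -> [3, 26, 12, 10, 11, 5]
enqueue(23) -> [3, 26, 12, 10, 11, 5, 23]
Final queue (front to back): [3, 26, 12, 10, 11, 5, 23]


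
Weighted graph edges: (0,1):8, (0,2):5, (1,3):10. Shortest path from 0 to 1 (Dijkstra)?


Dijkstra from 0:
Distances: {0: 0, 1: 8, 2: 5, 3: 18}
Shortest distance to 1 = 8, path = [0, 1]


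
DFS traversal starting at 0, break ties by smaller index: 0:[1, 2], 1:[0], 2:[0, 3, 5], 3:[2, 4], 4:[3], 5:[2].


DFS stack-based: start with [0]
Visit order: [0, 1, 2, 3, 4, 5]


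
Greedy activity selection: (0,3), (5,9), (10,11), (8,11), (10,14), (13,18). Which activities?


Greedy: pick earliest-ending, then skip overlaps.
Selected (4 activities): [(0, 3), (5, 9), (10, 11), (13, 18)]


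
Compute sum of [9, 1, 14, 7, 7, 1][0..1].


Prefix sums: [0, 9, 10, 24, 31, 38, 39]
Sum[0..1] = prefix[2] - prefix[0] = 10 - 0 = 10


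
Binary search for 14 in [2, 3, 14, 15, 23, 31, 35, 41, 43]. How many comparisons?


Search for 14:
[0,8] mid=4 arr[4]=23
[0,3] mid=1 arr[1]=3
[2,3] mid=2 arr[2]=14
Total: 3 comparisons


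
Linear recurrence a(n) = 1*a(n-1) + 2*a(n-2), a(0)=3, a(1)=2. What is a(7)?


Build bottom-up:
...a(5)=52, a(6)=108, a(7)=1*108+2*52=212


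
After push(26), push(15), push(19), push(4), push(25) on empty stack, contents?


push(26) -> [26]
push(15) -> [26, 15]
push(19) -> [26, 15, 19]
push(4) -> [26, 15, 19, 4]
push(25) -> [26, 15, 19, 4, 25]
Final stack (bottom to top): [26, 15, 19, 4, 25]


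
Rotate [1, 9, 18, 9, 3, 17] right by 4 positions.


Right rotate by 4: [18, 9, 3, 17, 1, 9]


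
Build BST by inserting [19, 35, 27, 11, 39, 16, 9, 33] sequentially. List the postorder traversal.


Root = 19; build tree by BST insertion.
Postorder traversal: [9, 16, 11, 33, 27, 39, 35, 19]


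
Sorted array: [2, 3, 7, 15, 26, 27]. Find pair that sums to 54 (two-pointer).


Two pointers: lo=0, hi=5
No pair sums to 54


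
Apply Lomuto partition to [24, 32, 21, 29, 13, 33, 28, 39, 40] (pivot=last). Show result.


Elements <= 40 go left of pivot.
Result: [24, 32, 21, 29, 13, 33, 28, 39, 40], pivot at index 8


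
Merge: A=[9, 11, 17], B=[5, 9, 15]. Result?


Compare heads, take smaller each step.
Merged: [5, 9, 9, 11, 15, 17]


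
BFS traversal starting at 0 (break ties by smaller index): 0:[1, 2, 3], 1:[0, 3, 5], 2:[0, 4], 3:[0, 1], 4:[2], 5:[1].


BFS queue: start with [0]
Visit order: [0, 1, 2, 3, 5, 4]


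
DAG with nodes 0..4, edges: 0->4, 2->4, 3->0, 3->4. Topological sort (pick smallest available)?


Kahn's algorithm, process smallest node first
Order: [1, 2, 3, 0, 4]


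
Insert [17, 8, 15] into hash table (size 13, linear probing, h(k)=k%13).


Insertions: 17->slot 4; 8->slot 8; 15->slot 2
Table: [None, None, 15, None, 17, None, None, None, 8, None, None, None, None]


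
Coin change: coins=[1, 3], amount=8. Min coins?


dp[0]=0; dp[i]=1+min(dp[i-c] for c in coins)
...dp[3]=1, dp[4]=2, dp[5]=3, dp[6]=2, dp[7]=3, dp[8]=4
Minimum coins for 8 = 4


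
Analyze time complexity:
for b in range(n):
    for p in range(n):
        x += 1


Per nesting level: O(n) * O(n) = O(n^2)
Complexity: O(n^2)


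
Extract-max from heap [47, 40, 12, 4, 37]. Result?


Max = 47
Replace root with last, heapify down
Resulting heap: [40, 37, 12, 4]


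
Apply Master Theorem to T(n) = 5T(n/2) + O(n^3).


a=5, b=2, c=3. log_2(5)=2.322 < c=3. Case 3: O(n^c) = O(n^3)
Complexity: O(n^3)


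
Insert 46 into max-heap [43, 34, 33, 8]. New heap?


Append 46: [43, 34, 33, 8, 46]
Bubble up: swap idx 4(46) with idx 1(34); swap idx 1(46) with idx 0(43)
Result: [46, 43, 33, 8, 34]


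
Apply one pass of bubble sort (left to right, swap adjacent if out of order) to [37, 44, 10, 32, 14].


After one pass: [37, 10, 32, 14, 44]


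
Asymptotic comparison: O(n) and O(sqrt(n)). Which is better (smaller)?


sublinear grows slower than linear
O(sqrt(n)) is asymptotically smaller; O(n) grows faster


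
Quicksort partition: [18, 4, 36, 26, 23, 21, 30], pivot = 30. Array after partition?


Elements <= 30 go left of pivot.
Result: [18, 4, 26, 23, 21, 30, 36], pivot at index 5


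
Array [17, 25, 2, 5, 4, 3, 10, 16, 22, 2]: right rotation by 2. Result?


Right rotate by 2: [22, 2, 17, 25, 2, 5, 4, 3, 10, 16]


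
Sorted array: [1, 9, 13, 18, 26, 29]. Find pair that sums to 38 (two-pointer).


Two pointers: lo=0, hi=5
Found pair: (9, 29) summing to 38


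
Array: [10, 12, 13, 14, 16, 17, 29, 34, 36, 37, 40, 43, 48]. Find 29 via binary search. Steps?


Search for 29:
[0,12] mid=6 arr[6]=29
Total: 1 comparisons


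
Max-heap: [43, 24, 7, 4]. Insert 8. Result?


Append 8: [43, 24, 7, 4, 8]
Bubble up: no swaps needed
Result: [43, 24, 7, 4, 8]


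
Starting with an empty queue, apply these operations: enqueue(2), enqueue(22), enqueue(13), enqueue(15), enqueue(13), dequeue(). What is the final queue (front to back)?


enqueue(2) -> [2]
enqueue(22) -> [2, 22]
enqueue(13) -> [2, 22, 13]
enqueue(15) -> [2, 22, 13, 15]
enqueue(13) -> [2, 22, 13, 15, 13]
dequeue() returns 2 -> [22, 13, 15, 13]
Final queue (front to back): [22, 13, 15, 13]


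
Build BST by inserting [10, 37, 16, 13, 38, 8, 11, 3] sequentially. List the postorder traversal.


Root = 10; build tree by BST insertion.
Postorder traversal: [3, 8, 11, 13, 16, 38, 37, 10]


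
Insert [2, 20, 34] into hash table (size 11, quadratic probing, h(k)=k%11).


Insertions: 2->slot 2; 20->slot 9; 34->slot 1
Table: [None, 34, 2, None, None, None, None, None, None, 20, None]


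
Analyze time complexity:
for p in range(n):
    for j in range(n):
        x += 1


Per nesting level: O(n) * O(n) = O(n^2)
Complexity: O(n^2)


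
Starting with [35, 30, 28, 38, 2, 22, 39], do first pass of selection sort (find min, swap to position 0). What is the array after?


After one pass: [2, 30, 28, 38, 35, 22, 39]


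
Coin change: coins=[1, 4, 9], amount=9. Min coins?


dp[0]=0; dp[i]=1+min(dp[i-c] for c in coins)
...dp[4]=1, dp[5]=2, dp[6]=3, dp[7]=4, dp[8]=2, dp[9]=1
Minimum coins for 9 = 1


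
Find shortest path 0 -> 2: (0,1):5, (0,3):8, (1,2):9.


Dijkstra from 0:
Distances: {0: 0, 1: 5, 2: 14, 3: 8}
Shortest distance to 2 = 14, path = [0, 1, 2]


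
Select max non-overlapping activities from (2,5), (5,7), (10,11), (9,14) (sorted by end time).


Greedy: pick earliest-ending, then skip overlaps.
Selected (3 activities): [(2, 5), (5, 7), (10, 11)]


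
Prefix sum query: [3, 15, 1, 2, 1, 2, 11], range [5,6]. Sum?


Prefix sums: [0, 3, 18, 19, 21, 22, 24, 35]
Sum[5..6] = prefix[7] - prefix[5] = 35 - 22 = 13


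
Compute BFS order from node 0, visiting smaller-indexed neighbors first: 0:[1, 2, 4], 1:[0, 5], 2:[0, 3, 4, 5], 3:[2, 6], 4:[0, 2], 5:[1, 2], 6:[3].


BFS queue: start with [0]
Visit order: [0, 1, 2, 4, 5, 3, 6]


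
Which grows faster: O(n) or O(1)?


constant grows slower than linear
O(1) is asymptotically smaller; O(n) grows faster


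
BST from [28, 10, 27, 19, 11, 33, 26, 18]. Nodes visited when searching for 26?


BST root = 28
Search for 26: compare at each node
Path: [28, 10, 27, 19, 26]


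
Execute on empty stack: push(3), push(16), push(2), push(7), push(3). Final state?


push(3) -> [3]
push(16) -> [3, 16]
push(2) -> [3, 16, 2]
push(7) -> [3, 16, 2, 7]
push(3) -> [3, 16, 2, 7, 3]
Final stack (bottom to top): [3, 16, 2, 7, 3]
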